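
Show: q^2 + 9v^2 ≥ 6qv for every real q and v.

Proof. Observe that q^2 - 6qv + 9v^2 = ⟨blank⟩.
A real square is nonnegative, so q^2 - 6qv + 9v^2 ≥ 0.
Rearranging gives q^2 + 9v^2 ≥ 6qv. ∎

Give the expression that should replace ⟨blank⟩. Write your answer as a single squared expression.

(q - 3v)^2

The leading and trailing coefficients are 1^2 and 3^2, and 6 = 2·1·3, so the trinomial is (q - 3v)^2.
Hence q^2 - 6qv + 9v^2 ≥ 0.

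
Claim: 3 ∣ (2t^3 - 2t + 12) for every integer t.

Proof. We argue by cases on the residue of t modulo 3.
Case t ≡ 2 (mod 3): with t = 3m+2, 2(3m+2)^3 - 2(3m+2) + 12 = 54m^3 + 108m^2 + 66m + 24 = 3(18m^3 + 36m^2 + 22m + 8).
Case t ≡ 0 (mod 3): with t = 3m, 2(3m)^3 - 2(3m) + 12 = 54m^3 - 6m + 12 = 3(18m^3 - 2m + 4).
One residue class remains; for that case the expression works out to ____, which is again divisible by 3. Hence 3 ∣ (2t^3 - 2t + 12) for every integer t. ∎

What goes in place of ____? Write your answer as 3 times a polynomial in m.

The residues treated are {2, 0}, so the missing case is t ≡ 1 (mod 3); write t = 3m+1.
Then 2(3m+1)^3 - 2(3m+1) + 12 = 54m^3 + 54m^2 + 12m + 12 = 3(18m^3 + 18m^2 + 4m + 4).

3(18m^3 + 18m^2 + 4m + 4)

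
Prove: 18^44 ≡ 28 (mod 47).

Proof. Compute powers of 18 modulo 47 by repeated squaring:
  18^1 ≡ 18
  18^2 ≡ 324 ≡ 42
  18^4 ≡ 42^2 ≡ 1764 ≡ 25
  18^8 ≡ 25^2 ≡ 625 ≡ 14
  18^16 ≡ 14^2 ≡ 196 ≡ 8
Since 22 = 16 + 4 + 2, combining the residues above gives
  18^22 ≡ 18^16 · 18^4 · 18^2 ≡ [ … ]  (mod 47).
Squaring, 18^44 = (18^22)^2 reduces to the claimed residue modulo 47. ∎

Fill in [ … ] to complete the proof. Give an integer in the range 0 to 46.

18^16 · 18^4 · 18^2 ≡ 8 · 25 · 42 = 8400.
8400 mod 47 = 34, so 18^22 ≡ 34 (mod 47).

34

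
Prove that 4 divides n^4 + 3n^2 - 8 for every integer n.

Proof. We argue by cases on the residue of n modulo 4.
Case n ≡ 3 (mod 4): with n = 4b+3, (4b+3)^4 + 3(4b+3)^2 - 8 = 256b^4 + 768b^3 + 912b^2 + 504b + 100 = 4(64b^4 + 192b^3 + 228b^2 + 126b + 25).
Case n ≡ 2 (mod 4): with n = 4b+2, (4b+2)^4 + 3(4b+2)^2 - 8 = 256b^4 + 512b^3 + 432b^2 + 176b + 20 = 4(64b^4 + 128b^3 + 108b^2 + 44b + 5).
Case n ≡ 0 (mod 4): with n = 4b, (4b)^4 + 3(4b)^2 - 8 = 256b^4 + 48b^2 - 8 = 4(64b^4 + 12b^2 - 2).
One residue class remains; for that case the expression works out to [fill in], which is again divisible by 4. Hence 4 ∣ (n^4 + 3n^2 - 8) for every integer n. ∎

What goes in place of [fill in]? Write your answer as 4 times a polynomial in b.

4(64b^4 + 64b^3 + 36b^2 + 10b - 1)

The residues treated are {3, 2, 0}, so the missing case is n ≡ 1 (mod 4); write n = 4b+1.
Then (4b+1)^4 + 3(4b+1)^2 - 8 = 256b^4 + 256b^3 + 144b^2 + 40b - 4 = 4(64b^4 + 64b^3 + 36b^2 + 10b - 1).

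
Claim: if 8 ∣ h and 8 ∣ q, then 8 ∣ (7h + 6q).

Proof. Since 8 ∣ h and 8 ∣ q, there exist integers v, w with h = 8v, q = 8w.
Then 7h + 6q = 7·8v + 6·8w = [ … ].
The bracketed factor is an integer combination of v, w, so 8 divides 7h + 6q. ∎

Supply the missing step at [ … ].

8(7v + 6w)

Pull the common 8 out of every term: 7·8v + 6·8w = 8(7v + 6w).
7v + 6w is an integer, which exhibits the divisibility.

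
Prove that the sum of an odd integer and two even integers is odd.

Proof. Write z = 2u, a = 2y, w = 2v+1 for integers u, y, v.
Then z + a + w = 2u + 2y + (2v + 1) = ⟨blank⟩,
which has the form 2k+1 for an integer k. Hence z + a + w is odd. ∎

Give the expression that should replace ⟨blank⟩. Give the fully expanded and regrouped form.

Expanding: 2u + 2y + (2v + 1) = 2u + 2v + 2y + 1.
Every term except the constant is even, so this is 2(u + v + y) + 1,
and u + v + y ∈ ℤ gives the required form.

2(u + v + y) + 1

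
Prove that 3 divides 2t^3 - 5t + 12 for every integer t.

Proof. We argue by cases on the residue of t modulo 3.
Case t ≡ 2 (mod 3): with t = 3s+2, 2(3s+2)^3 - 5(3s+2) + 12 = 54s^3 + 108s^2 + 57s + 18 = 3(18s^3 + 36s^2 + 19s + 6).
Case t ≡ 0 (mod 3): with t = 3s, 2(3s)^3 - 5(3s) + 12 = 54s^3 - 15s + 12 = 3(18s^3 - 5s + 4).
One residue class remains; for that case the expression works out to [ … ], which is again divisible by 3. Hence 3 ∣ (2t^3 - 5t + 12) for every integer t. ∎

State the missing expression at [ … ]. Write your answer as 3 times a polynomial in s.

The residues treated are {2, 0}, so the missing case is t ≡ 1 (mod 3); write t = 3s+1.
Then 2(3s+1)^3 - 5(3s+1) + 12 = 54s^3 + 54s^2 + 3s + 9 = 3(18s^3 + 18s^2 + s + 3).

3(18s^3 + 18s^2 + s + 3)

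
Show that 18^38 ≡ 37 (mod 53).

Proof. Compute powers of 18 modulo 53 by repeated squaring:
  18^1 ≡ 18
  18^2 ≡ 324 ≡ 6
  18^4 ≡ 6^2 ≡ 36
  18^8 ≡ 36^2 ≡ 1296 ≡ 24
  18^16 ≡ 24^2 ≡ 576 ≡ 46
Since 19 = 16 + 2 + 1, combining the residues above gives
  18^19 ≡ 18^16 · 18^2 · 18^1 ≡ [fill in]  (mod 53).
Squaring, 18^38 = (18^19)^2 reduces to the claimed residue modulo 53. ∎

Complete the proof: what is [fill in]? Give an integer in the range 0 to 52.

18^16 · 18^2 · 18^1 ≡ 46 · 6 · 18 = 4968.
4968 mod 53 = 39, so 18^19 ≡ 39 (mod 53).

39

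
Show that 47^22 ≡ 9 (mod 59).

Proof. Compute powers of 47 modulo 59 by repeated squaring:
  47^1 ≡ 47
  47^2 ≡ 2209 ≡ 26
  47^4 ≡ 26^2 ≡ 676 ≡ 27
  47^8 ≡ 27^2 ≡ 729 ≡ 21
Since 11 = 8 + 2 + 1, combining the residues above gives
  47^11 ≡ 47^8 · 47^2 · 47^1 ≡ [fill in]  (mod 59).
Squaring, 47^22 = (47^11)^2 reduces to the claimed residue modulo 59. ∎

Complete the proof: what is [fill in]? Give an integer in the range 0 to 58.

56

47^8 · 47^2 · 47^1 ≡ 21 · 26 · 47 = 25662.
25662 mod 59 = 56, so 47^11 ≡ 56 (mod 59).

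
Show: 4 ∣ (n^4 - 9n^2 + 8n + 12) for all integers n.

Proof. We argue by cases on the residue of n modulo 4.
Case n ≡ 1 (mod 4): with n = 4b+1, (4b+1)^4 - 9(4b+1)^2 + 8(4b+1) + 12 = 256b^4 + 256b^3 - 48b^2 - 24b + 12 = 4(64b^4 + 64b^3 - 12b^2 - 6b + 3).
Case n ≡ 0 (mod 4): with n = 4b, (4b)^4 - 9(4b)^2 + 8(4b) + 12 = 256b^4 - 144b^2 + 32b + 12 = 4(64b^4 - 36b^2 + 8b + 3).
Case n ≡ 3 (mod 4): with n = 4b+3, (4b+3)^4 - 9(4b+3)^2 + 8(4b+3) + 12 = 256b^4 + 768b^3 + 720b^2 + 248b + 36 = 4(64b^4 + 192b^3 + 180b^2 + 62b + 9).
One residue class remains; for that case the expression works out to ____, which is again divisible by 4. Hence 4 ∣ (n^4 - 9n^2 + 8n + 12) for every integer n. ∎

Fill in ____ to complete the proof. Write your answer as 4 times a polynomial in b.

4(64b^4 + 128b^3 + 60b^2 + 4b + 2)

Only n ≡ 2 (mod 4) is unaccounted for. Put n = 4b+2:
(4b+2)^4 - 9(4b+2)^2 + 8(4b+2) + 12 expands to 256b^4 + 512b^3 + 240b^2 + 16b + 8,
and factoring out 4 leaves 4(64b^4 + 128b^3 + 60b^2 + 4b + 2).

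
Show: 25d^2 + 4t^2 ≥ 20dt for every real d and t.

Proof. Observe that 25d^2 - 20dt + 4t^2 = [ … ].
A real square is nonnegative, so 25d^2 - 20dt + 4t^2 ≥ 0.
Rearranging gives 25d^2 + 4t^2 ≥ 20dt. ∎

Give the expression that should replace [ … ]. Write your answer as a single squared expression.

The leading and trailing coefficients are 5^2 and 2^2, and 20 = 2·5·2, so the trinomial is (5d - 2t)^2.
Hence 25d^2 - 20dt + 4t^2 ≥ 0.

(5d - 2t)^2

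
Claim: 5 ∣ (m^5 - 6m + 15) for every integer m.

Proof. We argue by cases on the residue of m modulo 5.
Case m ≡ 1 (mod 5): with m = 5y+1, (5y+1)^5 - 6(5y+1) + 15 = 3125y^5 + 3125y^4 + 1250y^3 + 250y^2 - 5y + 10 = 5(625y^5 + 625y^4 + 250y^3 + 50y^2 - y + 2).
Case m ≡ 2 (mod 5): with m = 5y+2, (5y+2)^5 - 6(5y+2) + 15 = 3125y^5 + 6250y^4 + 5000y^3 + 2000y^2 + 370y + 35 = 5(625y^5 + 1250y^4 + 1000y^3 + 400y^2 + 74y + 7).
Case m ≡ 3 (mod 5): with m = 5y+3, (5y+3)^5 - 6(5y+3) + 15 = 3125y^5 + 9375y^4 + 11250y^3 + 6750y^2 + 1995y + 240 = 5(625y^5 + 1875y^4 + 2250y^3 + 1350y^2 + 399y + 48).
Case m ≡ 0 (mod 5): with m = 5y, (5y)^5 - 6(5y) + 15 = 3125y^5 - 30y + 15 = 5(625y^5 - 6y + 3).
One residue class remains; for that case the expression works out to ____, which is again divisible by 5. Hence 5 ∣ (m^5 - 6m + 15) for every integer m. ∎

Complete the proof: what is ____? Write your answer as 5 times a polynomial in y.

5(625y^5 + 2500y^4 + 4000y^3 + 3200y^2 + 1274y + 203)

The residues treated are {1, 2, 3, 0}, so the missing case is m ≡ 4 (mod 5); write m = 5y+4.
Then (5y+4)^5 - 6(5y+4) + 15 = 3125y^5 + 12500y^4 + 20000y^3 + 16000y^2 + 6370y + 1015 = 5(625y^5 + 2500y^4 + 4000y^3 + 3200y^2 + 1274y + 203).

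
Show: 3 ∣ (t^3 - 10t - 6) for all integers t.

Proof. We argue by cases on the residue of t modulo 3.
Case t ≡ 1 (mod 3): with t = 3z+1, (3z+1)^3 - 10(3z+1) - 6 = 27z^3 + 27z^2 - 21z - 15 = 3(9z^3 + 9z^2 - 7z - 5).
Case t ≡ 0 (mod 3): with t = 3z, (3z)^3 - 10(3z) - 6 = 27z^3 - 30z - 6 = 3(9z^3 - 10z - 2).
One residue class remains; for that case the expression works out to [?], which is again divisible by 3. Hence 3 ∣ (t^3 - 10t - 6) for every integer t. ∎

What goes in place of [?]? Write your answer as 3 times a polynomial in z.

Only t ≡ 2 (mod 3) is unaccounted for. Put t = 3z+2:
(3z+2)^3 - 10(3z+2) - 6 expands to 27z^3 + 54z^2 + 6z - 18,
and factoring out 3 leaves 3(9z^3 + 18z^2 + 2z - 6).

3(9z^3 + 18z^2 + 2z - 6)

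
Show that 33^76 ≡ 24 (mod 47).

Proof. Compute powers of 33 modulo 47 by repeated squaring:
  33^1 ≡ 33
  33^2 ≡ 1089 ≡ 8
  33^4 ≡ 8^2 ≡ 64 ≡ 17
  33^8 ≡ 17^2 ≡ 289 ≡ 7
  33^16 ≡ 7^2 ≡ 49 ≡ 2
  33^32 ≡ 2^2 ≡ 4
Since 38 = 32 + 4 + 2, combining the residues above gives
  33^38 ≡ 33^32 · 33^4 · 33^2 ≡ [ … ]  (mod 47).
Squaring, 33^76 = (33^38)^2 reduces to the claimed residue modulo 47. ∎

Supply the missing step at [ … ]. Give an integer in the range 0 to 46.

27

Multiply the listed residues: 4 · 17 · 8 = 68 → 544.
Reducing modulo 47: 544 = 11·47 + 27, so 33^38 ≡ 27.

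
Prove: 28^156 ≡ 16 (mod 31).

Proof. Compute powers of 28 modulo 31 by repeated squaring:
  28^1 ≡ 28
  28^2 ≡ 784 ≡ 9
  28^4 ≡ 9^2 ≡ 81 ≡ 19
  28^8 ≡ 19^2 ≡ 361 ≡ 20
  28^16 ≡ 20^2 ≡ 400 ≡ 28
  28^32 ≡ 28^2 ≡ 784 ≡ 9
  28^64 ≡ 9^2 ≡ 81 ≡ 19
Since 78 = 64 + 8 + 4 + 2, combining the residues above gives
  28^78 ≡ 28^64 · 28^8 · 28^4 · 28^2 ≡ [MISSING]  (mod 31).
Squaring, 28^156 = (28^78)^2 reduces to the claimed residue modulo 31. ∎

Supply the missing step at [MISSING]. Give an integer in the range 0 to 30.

4

28^64 · 28^8 · 28^4 · 28^2 ≡ 19 · 20 · 19 · 9 = 64980.
64980 mod 31 = 4, so 28^78 ≡ 4 (mod 31).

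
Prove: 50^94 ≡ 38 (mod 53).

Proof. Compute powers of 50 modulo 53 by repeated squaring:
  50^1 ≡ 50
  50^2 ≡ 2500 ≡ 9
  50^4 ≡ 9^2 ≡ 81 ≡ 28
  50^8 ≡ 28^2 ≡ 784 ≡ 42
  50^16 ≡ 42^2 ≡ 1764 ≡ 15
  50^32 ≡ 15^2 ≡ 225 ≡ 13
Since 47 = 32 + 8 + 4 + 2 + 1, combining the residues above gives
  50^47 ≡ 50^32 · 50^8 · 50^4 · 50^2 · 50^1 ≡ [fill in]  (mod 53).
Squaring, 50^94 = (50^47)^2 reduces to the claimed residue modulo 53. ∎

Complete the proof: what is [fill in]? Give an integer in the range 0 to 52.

50^32 · 50^8 · 50^4 · 50^2 · 50^1 ≡ 13 · 42 · 28 · 9 · 50 = 6879600.
6879600 mod 53 = 41, so 50^47 ≡ 41 (mod 53).

41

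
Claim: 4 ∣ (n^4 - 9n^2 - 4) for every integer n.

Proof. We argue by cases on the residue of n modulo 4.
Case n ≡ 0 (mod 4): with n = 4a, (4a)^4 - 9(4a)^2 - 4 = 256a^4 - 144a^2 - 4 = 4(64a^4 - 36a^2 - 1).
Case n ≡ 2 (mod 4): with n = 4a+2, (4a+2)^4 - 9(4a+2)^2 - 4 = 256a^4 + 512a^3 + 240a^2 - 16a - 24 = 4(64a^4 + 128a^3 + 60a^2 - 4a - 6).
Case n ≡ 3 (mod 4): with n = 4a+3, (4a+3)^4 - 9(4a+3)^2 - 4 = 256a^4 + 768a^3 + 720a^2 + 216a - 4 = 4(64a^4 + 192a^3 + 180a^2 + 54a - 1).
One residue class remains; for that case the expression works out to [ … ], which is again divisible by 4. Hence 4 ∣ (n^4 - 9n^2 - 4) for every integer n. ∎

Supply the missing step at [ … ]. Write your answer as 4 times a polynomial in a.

4(64a^4 + 64a^3 - 12a^2 - 14a - 3)

The residues treated are {0, 2, 3}, so the missing case is n ≡ 1 (mod 4); write n = 4a+1.
Then (4a+1)^4 - 9(4a+1)^2 - 4 = 256a^4 + 256a^3 - 48a^2 - 56a - 12 = 4(64a^4 + 64a^3 - 12a^2 - 14a - 3).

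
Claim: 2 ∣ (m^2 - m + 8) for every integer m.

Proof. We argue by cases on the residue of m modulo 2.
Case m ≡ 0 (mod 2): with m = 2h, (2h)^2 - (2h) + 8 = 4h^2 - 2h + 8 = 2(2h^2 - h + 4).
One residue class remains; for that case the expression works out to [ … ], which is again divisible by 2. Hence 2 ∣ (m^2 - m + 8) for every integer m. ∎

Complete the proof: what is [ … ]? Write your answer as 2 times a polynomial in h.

Only m ≡ 1 (mod 2) is unaccounted for. Put m = 2h+1:
(2h+1)^2 - (2h+1) + 8 expands to 4h^2 + 2h + 8,
and factoring out 2 leaves 2(2h^2 + h + 4).

2(2h^2 + h + 4)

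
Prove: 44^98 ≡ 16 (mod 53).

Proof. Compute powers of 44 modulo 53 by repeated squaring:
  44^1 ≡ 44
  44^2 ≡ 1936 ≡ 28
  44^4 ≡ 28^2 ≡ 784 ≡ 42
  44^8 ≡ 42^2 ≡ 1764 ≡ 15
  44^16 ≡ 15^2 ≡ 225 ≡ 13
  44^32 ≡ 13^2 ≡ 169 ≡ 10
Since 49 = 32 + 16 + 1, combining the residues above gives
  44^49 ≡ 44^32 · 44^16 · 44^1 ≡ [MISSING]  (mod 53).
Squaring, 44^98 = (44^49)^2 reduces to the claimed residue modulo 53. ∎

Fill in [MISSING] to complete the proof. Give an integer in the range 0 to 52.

49

Multiply the listed residues: 10 · 13 · 44 = 130 → 5720.
Reducing modulo 53: 5720 = 107·53 + 49, so 44^49 ≡ 49.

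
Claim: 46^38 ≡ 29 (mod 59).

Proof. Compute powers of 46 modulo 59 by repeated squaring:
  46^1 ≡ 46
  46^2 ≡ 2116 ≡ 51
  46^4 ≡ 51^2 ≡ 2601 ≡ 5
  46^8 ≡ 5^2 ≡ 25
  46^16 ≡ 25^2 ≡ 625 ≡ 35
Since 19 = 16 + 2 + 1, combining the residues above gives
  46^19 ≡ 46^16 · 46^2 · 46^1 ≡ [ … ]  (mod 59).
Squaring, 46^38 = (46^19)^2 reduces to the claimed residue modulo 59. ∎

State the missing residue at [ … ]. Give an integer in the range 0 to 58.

46^16 · 46^2 · 46^1 ≡ 35 · 51 · 46 = 82110.
82110 mod 59 = 41, so 46^19 ≡ 41 (mod 59).

41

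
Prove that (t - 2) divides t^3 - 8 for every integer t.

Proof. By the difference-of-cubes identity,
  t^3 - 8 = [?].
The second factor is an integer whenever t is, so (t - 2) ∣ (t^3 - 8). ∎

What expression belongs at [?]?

a^3 - b^3 = (a - b)(a^2 + ab + b^2). With a = t, b = 2:
t^3 - 8 = (t - 2)(t^2 + 2t + 4).

(t - 2)(t^2 + 2t + 4)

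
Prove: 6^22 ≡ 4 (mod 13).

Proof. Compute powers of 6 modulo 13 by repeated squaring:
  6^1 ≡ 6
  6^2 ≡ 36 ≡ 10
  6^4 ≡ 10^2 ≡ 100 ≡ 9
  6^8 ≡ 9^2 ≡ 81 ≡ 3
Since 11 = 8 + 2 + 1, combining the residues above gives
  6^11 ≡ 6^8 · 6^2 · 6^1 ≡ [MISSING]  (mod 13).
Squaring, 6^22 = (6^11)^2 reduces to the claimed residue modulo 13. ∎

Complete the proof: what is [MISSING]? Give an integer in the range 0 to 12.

Multiply the listed residues: 3 · 10 · 6 = 30 → 180.
Reducing modulo 13: 180 = 13·13 + 11, so 6^11 ≡ 11.

11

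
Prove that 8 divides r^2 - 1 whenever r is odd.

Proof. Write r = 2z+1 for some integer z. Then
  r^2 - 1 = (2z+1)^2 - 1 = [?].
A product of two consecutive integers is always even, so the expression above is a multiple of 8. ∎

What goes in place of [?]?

4z(z + 1)

(2z+1)^2 - 1 = 4z^2 + 4z + 1 - 1 = 4z^2 + 4z = 4z(z+1).
Since z and z+1 are consecutive, z(z+1) is even, and 4·(even) is a multiple of 8.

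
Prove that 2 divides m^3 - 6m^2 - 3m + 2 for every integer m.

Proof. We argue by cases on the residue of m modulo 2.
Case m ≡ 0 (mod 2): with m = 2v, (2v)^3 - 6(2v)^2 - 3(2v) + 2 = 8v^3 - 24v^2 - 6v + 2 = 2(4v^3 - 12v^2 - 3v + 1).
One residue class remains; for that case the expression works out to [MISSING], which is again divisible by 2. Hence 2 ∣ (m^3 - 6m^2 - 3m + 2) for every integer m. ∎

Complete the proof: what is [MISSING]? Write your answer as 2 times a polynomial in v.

2(4v^3 - 6v^2 - 12v - 3)

The residues treated are {0}, so the missing case is m ≡ 1 (mod 2); write m = 2v+1.
Then (2v+1)^3 - 6(2v+1)^2 - 3(2v+1) + 2 = 8v^3 - 12v^2 - 24v - 6 = 2(4v^3 - 6v^2 - 12v - 3).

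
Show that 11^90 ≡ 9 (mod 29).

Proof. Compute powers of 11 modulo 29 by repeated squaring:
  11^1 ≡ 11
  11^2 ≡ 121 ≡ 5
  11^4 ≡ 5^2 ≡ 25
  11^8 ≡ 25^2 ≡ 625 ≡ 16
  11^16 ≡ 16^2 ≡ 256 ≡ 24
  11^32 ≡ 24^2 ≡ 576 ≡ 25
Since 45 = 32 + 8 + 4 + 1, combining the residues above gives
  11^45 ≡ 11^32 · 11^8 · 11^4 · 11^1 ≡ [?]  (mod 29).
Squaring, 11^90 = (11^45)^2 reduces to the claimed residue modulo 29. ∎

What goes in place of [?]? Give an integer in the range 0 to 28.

3

11^32 · 11^8 · 11^4 · 11^1 ≡ 25 · 16 · 25 · 11 = 110000.
110000 mod 29 = 3, so 11^45 ≡ 3 (mod 29).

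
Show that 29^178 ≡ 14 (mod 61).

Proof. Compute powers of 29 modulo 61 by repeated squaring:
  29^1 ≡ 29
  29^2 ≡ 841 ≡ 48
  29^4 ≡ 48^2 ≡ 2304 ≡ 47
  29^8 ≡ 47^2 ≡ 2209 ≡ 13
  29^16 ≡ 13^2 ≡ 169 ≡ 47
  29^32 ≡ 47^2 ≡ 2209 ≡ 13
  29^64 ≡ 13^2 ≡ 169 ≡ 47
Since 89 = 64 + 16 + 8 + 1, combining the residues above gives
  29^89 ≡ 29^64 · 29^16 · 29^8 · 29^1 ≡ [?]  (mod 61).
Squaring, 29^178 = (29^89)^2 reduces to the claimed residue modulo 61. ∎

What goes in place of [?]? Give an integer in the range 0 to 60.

Multiply the listed residues: 47 · 47 · 13 · 29 = 2209 → 28717 → 832793.
Reducing modulo 61: 832793 = 13652·61 + 21, so 29^89 ≡ 21.

21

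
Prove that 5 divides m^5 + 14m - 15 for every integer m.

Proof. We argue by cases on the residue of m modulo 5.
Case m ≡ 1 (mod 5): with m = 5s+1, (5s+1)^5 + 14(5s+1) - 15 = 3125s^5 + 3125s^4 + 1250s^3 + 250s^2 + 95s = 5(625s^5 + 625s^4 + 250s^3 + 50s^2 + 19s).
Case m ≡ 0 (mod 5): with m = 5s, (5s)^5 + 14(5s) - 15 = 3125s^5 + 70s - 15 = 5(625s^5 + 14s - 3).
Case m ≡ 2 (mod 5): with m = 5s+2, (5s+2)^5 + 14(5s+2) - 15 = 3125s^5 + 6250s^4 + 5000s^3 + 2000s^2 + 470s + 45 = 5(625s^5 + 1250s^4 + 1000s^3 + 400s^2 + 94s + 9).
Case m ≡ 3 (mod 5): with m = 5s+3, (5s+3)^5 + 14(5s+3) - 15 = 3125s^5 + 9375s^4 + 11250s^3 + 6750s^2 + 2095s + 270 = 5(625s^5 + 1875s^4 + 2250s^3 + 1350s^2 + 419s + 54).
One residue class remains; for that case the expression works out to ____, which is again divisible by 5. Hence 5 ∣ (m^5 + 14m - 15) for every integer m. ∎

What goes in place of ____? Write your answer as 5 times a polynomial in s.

Only m ≡ 4 (mod 5) is unaccounted for. Put m = 5s+4:
(5s+4)^5 + 14(5s+4) - 15 expands to 3125s^5 + 12500s^4 + 20000s^3 + 16000s^2 + 6470s + 1065,
and factoring out 5 leaves 5(625s^5 + 2500s^4 + 4000s^3 + 3200s^2 + 1294s + 213).

5(625s^5 + 2500s^4 + 4000s^3 + 3200s^2 + 1294s + 213)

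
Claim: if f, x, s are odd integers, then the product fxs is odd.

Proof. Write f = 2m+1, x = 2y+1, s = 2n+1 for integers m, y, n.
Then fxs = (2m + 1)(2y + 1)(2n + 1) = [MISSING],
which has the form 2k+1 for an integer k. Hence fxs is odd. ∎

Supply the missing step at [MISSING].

2(4mny + 2mn + 2my + m + 2ny + n + y) + 1

Expanding: (2m + 1)(2y + 1)(2n + 1) = 8mny + 4mn + 4my + 2m + 4ny + 2n + 2y + 1.
Every term except the constant is even, so this is 2(4mny + 2mn + 2my + m + 2ny + n + y) + 1,
and 4mny + 2mn + 2my + m + 2ny + n + y ∈ ℤ gives the required form.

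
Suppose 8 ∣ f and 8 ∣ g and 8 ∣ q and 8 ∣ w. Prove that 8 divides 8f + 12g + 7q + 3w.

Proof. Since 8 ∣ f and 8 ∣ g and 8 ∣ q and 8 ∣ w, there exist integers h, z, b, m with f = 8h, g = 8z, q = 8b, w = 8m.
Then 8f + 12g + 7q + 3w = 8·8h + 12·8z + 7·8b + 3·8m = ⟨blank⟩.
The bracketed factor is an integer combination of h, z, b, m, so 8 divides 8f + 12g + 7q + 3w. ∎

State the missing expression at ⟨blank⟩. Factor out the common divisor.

8(7b + 8h + 3m + 12z)

Pull the common 8 out of every term: 8·8h + 12·8z + 7·8b + 3·8m = 8(7b + 8h + 3m + 12z).
7b + 8h + 3m + 12z is an integer, which exhibits the divisibility.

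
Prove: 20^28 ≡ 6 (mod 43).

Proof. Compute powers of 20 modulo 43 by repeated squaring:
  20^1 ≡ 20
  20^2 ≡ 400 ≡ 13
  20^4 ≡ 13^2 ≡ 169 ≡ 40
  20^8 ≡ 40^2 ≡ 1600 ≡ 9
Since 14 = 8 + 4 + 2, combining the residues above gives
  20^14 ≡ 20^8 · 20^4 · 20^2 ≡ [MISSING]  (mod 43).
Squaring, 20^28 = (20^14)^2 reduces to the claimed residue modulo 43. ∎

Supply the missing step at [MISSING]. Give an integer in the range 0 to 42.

36

Multiply the listed residues: 9 · 40 · 13 = 360 → 4680.
Reducing modulo 43: 4680 = 108·43 + 36, so 20^14 ≡ 36.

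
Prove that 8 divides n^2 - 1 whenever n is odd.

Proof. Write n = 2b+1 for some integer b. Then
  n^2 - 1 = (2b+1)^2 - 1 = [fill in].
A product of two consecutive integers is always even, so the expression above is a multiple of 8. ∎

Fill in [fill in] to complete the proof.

4b(b + 1)

(2b+1)^2 - 1 = 4b^2 + 4b + 1 - 1 = 4b^2 + 4b = 4b(b+1).
Since b and b+1 are consecutive, b(b+1) is even, and 4·(even) is a multiple of 8.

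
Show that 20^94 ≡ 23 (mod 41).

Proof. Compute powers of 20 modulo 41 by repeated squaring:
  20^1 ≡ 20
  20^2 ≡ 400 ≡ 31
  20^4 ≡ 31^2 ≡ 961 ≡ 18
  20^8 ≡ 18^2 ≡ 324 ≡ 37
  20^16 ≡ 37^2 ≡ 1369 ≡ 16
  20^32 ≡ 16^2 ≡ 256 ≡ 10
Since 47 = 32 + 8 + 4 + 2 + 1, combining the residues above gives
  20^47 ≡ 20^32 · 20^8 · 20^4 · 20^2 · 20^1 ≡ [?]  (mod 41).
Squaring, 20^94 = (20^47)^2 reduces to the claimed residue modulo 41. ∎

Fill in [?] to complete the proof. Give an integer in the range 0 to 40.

Multiply the listed residues: 10 · 37 · 18 · 31 · 20 = 370 → 6660 → 206460 → 4129200.
Reducing modulo 41: 4129200 = 100712·41 + 8, so 20^47 ≡ 8.

8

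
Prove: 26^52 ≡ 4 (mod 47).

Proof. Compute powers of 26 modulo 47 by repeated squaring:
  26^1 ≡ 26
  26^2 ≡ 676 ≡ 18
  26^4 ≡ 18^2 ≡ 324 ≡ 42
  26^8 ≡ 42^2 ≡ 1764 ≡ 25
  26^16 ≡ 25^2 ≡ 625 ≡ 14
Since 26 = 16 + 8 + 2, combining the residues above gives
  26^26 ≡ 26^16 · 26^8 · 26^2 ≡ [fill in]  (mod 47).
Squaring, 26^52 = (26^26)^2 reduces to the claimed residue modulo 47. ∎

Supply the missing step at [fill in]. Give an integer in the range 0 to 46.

2

Multiply the listed residues: 14 · 25 · 18 = 350 → 6300.
Reducing modulo 47: 6300 = 134·47 + 2, so 26^26 ≡ 2.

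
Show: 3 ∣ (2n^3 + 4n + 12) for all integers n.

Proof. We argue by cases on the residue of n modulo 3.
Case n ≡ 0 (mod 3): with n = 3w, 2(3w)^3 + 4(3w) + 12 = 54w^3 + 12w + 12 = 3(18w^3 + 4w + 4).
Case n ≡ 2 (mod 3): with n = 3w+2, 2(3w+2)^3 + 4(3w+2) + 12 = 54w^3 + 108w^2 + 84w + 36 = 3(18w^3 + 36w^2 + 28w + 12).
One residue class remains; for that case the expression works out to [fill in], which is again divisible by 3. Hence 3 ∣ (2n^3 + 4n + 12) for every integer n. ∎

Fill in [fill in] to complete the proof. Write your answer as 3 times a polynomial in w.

Only n ≡ 1 (mod 3) is unaccounted for. Put n = 3w+1:
2(3w+1)^3 + 4(3w+1) + 12 expands to 54w^3 + 54w^2 + 30w + 18,
and factoring out 3 leaves 3(18w^3 + 18w^2 + 10w + 6).

3(18w^3 + 18w^2 + 10w + 6)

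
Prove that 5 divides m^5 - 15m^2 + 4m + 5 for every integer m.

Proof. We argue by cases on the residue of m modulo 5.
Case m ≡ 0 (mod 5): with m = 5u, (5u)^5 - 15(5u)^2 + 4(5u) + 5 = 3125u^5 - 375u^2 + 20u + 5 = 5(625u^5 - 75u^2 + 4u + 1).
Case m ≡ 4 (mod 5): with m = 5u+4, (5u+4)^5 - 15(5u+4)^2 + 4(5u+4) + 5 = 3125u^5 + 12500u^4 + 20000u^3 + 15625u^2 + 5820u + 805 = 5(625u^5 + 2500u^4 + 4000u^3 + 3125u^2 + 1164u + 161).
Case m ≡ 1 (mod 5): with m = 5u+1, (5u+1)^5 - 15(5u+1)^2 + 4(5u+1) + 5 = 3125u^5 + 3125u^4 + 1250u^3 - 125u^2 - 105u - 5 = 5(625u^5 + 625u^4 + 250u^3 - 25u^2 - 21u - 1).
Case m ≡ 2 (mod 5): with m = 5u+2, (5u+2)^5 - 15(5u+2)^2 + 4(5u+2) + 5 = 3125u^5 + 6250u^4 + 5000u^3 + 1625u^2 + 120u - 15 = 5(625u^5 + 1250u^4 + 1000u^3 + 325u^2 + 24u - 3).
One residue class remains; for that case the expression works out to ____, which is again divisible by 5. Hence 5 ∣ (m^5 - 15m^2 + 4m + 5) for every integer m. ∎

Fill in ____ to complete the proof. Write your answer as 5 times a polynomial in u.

The residues treated are {0, 4, 1, 2}, so the missing case is m ≡ 3 (mod 5); write m = 5u+3.
Then (5u+3)^5 - 15(5u+3)^2 + 4(5u+3) + 5 = 3125u^5 + 9375u^4 + 11250u^3 + 6375u^2 + 1595u + 125 = 5(625u^5 + 1875u^4 + 2250u^3 + 1275u^2 + 319u + 25).

5(625u^5 + 1875u^4 + 2250u^3 + 1275u^2 + 319u + 25)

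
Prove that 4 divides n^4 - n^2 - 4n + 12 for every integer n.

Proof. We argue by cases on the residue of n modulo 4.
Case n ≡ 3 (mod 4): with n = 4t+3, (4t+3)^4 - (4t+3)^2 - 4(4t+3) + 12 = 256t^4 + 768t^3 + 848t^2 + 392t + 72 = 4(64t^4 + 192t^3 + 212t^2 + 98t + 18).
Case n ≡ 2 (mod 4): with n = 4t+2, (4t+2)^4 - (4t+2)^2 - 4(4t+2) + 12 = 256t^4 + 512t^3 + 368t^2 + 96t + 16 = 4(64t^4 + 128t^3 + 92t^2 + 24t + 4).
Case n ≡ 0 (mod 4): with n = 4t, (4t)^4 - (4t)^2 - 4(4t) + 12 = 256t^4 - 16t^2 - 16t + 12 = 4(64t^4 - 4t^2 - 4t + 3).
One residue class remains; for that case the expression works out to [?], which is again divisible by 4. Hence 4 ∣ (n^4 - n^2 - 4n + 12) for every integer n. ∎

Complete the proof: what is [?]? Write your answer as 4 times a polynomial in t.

Only n ≡ 1 (mod 4) is unaccounted for. Put n = 4t+1:
(4t+1)^4 - (4t+1)^2 - 4(4t+1) + 12 expands to 256t^4 + 256t^3 + 80t^2 - 8t + 8,
and factoring out 4 leaves 4(64t^4 + 64t^3 + 20t^2 - 2t + 2).

4(64t^4 + 64t^3 + 20t^2 - 2t + 2)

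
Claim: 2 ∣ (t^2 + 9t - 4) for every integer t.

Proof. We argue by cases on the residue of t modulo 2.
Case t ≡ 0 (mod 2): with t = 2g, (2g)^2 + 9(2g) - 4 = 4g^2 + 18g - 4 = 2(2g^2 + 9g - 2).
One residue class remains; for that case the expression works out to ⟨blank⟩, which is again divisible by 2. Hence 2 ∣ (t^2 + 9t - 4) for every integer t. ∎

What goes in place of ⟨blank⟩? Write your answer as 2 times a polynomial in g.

The residues treated are {0}, so the missing case is t ≡ 1 (mod 2); write t = 2g+1.
Then (2g+1)^2 + 9(2g+1) - 4 = 4g^2 + 22g + 6 = 2(2g^2 + 11g + 3).

2(2g^2 + 11g + 3)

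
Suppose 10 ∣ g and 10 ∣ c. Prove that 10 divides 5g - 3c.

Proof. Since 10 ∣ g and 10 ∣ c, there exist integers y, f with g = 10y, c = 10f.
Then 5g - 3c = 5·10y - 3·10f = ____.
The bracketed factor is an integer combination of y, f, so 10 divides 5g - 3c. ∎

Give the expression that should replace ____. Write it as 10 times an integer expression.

Each term has a factor of 10: 5·10y - 3·10f = 10·(-3f + 5y).
Since -3f + 5y is an integer, 10 ∣ (5g - 3c).

10(-3f + 5y)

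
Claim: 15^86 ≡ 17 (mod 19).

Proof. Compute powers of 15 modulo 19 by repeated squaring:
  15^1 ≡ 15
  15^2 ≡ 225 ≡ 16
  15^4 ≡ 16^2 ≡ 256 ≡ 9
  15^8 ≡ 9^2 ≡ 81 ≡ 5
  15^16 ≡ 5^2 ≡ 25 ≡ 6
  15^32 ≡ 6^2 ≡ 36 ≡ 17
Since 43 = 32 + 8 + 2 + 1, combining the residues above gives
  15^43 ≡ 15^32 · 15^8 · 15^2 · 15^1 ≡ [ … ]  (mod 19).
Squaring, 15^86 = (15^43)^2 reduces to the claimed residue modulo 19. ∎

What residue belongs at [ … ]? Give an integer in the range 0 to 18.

Multiply the listed residues: 17 · 5 · 16 · 15 = 85 → 1360 → 20400.
Reducing modulo 19: 20400 = 1073·19 + 13, so 15^43 ≡ 13.

13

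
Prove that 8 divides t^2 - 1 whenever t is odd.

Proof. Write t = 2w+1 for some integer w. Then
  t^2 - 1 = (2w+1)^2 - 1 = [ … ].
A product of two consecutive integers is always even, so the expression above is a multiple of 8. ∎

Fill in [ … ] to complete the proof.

(2w+1)^2 - 1 = 4w^2 + 4w + 1 - 1 = 4w^2 + 4w = 4w(w+1).
Since w and w+1 are consecutive, w(w+1) is even, and 4·(even) is a multiple of 8.

4w(w + 1)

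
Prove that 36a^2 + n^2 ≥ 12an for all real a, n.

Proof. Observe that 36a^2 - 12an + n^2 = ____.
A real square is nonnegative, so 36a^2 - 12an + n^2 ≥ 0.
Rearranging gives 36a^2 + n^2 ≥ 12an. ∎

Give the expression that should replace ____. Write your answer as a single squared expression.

(6a - n)^2

The leading and trailing coefficients are 6^2 and 1^2, and 12 = 2·6·1, so the trinomial is (6a - n)^2.
Hence 36a^2 - 12an + n^2 ≥ 0.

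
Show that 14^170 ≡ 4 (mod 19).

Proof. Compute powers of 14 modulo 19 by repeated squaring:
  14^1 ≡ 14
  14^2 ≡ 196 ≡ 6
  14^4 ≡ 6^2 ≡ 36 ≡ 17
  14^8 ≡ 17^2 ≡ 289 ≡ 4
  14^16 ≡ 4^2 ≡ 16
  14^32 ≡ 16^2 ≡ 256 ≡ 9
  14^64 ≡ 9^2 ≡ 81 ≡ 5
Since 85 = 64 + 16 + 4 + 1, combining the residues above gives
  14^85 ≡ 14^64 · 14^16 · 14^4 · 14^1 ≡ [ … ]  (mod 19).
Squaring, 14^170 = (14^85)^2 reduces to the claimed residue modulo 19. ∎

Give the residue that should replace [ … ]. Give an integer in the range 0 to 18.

Multiply the listed residues: 5 · 16 · 17 · 14 = 80 → 1360 → 19040.
Reducing modulo 19: 19040 = 1002·19 + 2, so 14^85 ≡ 2.

2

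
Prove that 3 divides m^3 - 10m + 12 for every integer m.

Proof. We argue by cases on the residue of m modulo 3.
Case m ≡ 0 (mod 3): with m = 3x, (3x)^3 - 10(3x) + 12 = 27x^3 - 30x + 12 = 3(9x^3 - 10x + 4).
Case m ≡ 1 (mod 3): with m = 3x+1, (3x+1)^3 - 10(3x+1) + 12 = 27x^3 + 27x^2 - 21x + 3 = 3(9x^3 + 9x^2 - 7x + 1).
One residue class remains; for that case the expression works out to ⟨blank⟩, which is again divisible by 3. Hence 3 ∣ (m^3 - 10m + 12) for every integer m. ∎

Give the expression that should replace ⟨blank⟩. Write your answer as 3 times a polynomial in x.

The residues treated are {0, 1}, so the missing case is m ≡ 2 (mod 3); write m = 3x+2.
Then (3x+2)^3 - 10(3x+2) + 12 = 27x^3 + 54x^2 + 6x = 3(9x^3 + 18x^2 + 2x).

3(9x^3 + 18x^2 + 2x)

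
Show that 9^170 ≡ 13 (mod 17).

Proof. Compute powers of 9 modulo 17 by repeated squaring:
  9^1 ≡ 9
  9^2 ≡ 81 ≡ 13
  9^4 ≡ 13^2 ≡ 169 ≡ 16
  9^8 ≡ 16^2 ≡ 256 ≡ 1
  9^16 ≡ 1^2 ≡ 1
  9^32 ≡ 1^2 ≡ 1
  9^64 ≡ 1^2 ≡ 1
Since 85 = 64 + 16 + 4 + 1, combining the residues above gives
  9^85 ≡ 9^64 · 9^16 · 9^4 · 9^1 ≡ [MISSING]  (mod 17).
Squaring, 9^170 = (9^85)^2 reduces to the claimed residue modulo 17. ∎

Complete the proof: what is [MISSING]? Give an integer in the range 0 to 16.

8

Multiply the listed residues: 1 · 1 · 16 · 9 = 1 → 16 → 144.
Reducing modulo 17: 144 = 8·17 + 8, so 9^85 ≡ 8.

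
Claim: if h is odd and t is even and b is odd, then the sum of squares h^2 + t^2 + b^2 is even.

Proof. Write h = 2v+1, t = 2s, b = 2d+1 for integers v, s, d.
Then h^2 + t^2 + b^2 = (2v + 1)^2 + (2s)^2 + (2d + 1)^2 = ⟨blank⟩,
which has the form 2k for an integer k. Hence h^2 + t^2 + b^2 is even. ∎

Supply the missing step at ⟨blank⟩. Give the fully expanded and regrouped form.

(2v + 1)^2 + (2s)^2 + (2d + 1)^2 = 4d^2 + 4d + 4s^2 + 4v^2 + 4v + 2
= 2(2d^2 + 2d + 2s^2 + 2v^2 + 2v + 1).
Since 2d^2 + 2d + 2s^2 + 2v^2 + 2v + 1 is an integer, the sum of squares is of the form 2k for an integer k.

2(2d^2 + 2d + 2s^2 + 2v^2 + 2v + 1)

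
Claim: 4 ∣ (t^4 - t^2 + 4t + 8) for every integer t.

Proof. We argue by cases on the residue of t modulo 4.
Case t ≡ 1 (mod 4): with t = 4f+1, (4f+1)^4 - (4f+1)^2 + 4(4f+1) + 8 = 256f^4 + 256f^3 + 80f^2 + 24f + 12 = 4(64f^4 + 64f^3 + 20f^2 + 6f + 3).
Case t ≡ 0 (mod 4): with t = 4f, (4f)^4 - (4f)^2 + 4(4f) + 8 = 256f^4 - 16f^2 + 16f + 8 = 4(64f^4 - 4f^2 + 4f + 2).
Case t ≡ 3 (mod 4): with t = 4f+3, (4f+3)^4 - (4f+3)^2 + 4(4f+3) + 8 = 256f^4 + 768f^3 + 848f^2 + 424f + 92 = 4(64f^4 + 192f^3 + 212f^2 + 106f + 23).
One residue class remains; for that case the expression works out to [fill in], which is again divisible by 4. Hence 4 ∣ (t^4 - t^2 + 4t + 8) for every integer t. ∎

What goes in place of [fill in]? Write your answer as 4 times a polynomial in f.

4(64f^4 + 128f^3 + 92f^2 + 32f + 7)

Only t ≡ 2 (mod 4) is unaccounted for. Put t = 4f+2:
(4f+2)^4 - (4f+2)^2 + 4(4f+2) + 8 expands to 256f^4 + 512f^3 + 368f^2 + 128f + 28,
and factoring out 4 leaves 4(64f^4 + 128f^3 + 92f^2 + 32f + 7).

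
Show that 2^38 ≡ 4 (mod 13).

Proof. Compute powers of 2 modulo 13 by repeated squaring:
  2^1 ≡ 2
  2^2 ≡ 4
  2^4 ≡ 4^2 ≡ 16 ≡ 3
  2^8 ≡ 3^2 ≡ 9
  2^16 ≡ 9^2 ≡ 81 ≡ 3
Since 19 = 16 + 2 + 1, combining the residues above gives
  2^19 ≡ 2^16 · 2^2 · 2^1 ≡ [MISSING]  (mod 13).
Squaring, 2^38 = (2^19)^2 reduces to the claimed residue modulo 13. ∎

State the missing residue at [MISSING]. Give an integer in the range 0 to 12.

11

2^16 · 2^2 · 2^1 ≡ 3 · 4 · 2 = 24.
24 mod 13 = 11, so 2^19 ≡ 11 (mod 13).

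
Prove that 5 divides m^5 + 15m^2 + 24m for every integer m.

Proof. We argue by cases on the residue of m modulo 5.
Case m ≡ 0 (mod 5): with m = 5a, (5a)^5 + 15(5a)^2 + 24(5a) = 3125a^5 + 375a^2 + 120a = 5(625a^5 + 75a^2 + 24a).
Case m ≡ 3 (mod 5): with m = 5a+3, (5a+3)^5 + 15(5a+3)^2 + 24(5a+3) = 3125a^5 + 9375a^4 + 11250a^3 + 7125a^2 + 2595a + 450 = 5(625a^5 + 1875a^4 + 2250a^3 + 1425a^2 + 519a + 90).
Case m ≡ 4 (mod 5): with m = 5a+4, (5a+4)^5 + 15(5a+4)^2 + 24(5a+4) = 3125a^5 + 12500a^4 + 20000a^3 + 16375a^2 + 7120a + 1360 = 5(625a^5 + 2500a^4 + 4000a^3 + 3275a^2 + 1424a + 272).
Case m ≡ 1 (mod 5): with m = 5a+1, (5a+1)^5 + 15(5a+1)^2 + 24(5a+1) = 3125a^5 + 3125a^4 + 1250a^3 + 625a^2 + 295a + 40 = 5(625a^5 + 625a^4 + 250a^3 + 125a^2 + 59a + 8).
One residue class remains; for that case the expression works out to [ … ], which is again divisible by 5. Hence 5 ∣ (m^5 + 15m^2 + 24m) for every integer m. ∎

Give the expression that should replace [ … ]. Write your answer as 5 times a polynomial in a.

Only m ≡ 2 (mod 5) is unaccounted for. Put m = 5a+2:
(5a+2)^5 + 15(5a+2)^2 + 24(5a+2) expands to 3125a^5 + 6250a^4 + 5000a^3 + 2375a^2 + 820a + 140,
and factoring out 5 leaves 5(625a^5 + 1250a^4 + 1000a^3 + 475a^2 + 164a + 28).

5(625a^5 + 1250a^4 + 1000a^3 + 475a^2 + 164a + 28)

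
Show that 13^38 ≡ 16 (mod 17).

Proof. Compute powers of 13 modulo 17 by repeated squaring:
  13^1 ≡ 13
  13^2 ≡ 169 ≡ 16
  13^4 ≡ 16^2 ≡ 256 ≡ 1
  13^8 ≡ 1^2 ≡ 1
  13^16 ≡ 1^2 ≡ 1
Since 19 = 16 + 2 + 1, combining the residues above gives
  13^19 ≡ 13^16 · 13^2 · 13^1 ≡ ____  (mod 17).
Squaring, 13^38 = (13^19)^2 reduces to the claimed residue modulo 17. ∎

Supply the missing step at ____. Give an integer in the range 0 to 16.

13^16 · 13^2 · 13^1 ≡ 1 · 16 · 13 = 208.
208 mod 17 = 4, so 13^19 ≡ 4 (mod 17).

4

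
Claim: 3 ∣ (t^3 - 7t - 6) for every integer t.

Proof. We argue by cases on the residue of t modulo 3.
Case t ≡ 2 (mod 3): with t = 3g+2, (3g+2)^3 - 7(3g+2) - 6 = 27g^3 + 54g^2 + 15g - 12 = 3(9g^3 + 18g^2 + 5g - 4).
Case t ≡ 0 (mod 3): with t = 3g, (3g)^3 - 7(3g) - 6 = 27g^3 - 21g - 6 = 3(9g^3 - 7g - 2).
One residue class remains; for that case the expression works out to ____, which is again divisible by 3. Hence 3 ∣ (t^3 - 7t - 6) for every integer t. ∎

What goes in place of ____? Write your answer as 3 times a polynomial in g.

Only t ≡ 1 (mod 3) is unaccounted for. Put t = 3g+1:
(3g+1)^3 - 7(3g+1) - 6 expands to 27g^3 + 27g^2 - 12g - 12,
and factoring out 3 leaves 3(9g^3 + 9g^2 - 4g - 4).

3(9g^3 + 9g^2 - 4g - 4)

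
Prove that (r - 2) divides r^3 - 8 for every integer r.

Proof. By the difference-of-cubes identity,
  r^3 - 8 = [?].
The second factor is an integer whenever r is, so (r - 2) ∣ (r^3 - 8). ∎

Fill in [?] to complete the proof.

(r - 2)(r^2 + 2r + 4)

a^3 - b^3 = (a - b)(a^2 + ab + b^2). With a = r, b = 2:
r^3 - 8 = (r - 2)(r^2 + 2r + 4).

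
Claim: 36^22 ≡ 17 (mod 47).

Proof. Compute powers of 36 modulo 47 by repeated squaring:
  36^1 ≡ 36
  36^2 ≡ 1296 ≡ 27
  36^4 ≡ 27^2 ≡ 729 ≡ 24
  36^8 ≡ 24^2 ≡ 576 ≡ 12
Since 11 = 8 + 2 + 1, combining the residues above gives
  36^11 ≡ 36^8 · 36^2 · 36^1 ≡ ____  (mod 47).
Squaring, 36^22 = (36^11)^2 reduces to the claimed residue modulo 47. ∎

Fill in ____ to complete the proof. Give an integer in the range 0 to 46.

Multiply the listed residues: 12 · 27 · 36 = 324 → 11664.
Reducing modulo 47: 11664 = 248·47 + 8, so 36^11 ≡ 8.

8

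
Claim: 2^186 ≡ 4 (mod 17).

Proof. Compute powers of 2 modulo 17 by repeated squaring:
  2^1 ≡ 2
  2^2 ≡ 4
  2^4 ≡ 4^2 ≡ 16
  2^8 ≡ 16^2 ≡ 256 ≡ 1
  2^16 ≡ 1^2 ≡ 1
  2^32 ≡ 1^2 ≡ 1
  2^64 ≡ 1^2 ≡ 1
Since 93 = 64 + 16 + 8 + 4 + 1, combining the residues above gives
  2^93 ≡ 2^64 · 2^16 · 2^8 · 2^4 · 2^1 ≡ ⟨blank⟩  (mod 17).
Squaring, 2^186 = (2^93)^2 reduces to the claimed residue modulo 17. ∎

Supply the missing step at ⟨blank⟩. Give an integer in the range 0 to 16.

15

2^64 · 2^16 · 2^8 · 2^4 · 2^1 ≡ 1 · 1 · 1 · 16 · 2 = 32.
32 mod 17 = 15, so 2^93 ≡ 15 (mod 17).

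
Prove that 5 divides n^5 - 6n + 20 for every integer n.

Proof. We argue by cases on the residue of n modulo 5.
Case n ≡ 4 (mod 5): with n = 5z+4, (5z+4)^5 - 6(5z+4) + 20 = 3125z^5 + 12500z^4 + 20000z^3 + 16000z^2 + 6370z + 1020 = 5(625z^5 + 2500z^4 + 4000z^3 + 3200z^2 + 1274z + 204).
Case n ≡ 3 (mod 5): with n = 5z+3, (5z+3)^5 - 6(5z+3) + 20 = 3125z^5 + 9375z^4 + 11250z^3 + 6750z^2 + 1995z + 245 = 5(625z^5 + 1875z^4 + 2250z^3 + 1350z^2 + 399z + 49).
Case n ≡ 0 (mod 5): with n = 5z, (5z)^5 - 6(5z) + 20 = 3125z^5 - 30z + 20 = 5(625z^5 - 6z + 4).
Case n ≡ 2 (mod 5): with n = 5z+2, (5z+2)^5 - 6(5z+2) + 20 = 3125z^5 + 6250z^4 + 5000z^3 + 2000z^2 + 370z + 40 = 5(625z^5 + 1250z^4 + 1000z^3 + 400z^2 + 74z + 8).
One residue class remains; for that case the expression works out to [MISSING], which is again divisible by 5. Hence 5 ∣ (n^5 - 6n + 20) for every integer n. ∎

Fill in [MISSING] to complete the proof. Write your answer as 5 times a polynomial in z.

5(625z^5 + 625z^4 + 250z^3 + 50z^2 - z + 3)

Only n ≡ 1 (mod 5) is unaccounted for. Put n = 5z+1:
(5z+1)^5 - 6(5z+1) + 20 expands to 3125z^5 + 3125z^4 + 1250z^3 + 250z^2 - 5z + 15,
and factoring out 5 leaves 5(625z^5 + 625z^4 + 250z^3 + 50z^2 - z + 3).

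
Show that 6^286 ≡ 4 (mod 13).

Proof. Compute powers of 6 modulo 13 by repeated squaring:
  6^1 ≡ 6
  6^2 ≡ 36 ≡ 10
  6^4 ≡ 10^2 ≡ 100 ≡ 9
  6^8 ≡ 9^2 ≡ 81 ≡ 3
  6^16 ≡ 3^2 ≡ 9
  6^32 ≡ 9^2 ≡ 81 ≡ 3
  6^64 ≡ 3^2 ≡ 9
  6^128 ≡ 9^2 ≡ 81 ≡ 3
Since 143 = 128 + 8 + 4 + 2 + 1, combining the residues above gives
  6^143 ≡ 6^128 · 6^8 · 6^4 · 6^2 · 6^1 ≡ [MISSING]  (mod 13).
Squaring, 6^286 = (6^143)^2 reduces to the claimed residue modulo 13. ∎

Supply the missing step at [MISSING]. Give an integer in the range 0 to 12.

Multiply the listed residues: 3 · 3 · 9 · 10 · 6 = 9 → 81 → 810 → 4860.
Reducing modulo 13: 4860 = 373·13 + 11, so 6^143 ≡ 11.

11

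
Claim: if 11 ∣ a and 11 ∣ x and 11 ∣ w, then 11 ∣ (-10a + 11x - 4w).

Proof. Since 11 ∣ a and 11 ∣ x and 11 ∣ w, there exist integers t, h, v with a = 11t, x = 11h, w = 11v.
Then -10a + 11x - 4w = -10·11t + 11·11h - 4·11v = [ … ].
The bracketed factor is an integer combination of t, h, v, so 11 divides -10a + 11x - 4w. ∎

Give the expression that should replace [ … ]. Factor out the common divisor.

Each term has a factor of 11: -10·11t + 11·11h - 4·11v = 11·(11h - 10t - 4v).
Since 11h - 10t - 4v is an integer, 11 ∣ (-10a + 11x - 4w).

11(11h - 10t - 4v)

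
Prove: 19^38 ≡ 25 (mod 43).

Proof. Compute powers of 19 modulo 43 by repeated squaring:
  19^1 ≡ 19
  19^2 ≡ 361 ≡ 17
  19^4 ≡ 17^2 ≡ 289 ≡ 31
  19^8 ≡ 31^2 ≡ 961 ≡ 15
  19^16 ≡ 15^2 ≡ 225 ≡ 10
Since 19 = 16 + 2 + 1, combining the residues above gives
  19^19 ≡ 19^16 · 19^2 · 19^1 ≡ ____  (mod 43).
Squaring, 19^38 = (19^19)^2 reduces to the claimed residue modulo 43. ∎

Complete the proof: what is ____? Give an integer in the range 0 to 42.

Multiply the listed residues: 10 · 17 · 19 = 170 → 3230.
Reducing modulo 43: 3230 = 75·43 + 5, so 19^19 ≡ 5.

5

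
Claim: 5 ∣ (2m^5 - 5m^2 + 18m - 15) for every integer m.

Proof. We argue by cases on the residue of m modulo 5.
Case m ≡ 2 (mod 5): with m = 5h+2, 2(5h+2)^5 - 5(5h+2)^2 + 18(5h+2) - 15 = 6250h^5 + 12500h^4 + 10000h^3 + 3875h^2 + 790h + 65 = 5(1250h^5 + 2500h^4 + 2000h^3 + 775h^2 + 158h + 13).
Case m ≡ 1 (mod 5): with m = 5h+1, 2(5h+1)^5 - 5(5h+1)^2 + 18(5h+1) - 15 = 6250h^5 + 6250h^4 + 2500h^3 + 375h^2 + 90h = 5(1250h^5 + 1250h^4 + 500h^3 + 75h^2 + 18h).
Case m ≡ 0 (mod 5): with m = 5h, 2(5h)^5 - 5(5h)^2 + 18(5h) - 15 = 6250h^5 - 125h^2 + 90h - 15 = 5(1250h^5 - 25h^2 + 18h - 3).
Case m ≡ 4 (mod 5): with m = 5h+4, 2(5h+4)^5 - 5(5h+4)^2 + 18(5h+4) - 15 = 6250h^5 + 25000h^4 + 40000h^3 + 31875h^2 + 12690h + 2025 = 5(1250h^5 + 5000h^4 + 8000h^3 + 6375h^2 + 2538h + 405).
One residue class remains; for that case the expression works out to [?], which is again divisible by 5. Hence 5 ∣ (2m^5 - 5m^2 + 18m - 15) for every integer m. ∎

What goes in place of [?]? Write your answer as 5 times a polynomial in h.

5(1250h^5 + 3750h^4 + 4500h^3 + 2675h^2 + 798h + 96)

The residues treated are {2, 1, 0, 4}, so the missing case is m ≡ 3 (mod 5); write m = 5h+3.
Then 2(5h+3)^5 - 5(5h+3)^2 + 18(5h+3) - 15 = 6250h^5 + 18750h^4 + 22500h^3 + 13375h^2 + 3990h + 480 = 5(1250h^5 + 3750h^4 + 4500h^3 + 2675h^2 + 798h + 96).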